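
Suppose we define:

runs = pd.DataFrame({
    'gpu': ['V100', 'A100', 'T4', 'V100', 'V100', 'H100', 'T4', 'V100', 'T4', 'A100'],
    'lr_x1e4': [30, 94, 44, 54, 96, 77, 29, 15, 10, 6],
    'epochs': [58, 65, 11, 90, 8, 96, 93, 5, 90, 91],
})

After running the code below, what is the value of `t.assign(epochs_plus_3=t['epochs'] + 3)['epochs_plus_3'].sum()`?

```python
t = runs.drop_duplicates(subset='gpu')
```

drop duplicate gpu (keep=first):
    gpu  lr_x1e4  epochs
0  V100       30      58
1  A100       94      65
2    T4       44      11
5  H100       77      96
add column epochs_plus_3 = t['epochs'] + 3:
    gpu  lr_x1e4  epochs  epochs_plus_3
0  V100       30      58             61
1  A100       94      65             68
2    T4       44      11             14
5  H100       77      96             99
The sum of column 'epochs_plus_3' is 242.

242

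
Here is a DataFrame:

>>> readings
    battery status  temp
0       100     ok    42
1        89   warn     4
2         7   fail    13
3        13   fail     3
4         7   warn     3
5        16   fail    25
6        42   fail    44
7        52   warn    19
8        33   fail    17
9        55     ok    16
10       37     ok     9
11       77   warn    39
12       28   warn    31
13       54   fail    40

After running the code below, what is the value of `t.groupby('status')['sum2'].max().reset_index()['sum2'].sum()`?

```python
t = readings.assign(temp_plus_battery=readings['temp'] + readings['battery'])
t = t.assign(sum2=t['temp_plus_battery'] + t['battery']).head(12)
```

add column temp_plus_battery = readings['temp'] + readings['battery']:
    battery status  temp  temp_plus_battery
0       100     ok    42                142
1        89   warn     4                 93
2         7   fail    13                 20
3        13   fail     3                 16
4         7   warn     3                 10
5        16   fail    25                 41
6        42   fail    44                 86
7        52   warn    19                 71
8        33   fail    17                 50
9        55     ok    16                 71
10       37     ok     9                 46
11       77   warn    39                116
12       28   warn    31                 59
13       54   fail    40                 94
add column sum2 = t['temp_plus_battery'] + t['battery']:
    battery status  temp  temp_plus_battery  sum2
0       100     ok    42                142   242
1        89   warn     4                 93   182
2         7   fail    13                 20    27
3        13   fail     3                 16    29
4         7   warn     3                 10    17
5        16   fail    25                 41    57
6        42   fail    44                 86   128
7        52   warn    19                 71   123
8        33   fail    17                 50    83
9        55     ok    16                 71   126
10       37     ok     9                 46    83
11       77   warn    39                116   193
12       28   warn    31                 59    87
13       54   fail    40                 94   148
take first 12 rows:
    battery status  temp  temp_plus_battery  sum2
0       100     ok    42                142   242
1        89   warn     4                 93   182
2         7   fail    13                 20    27
3        13   fail     3                 16    29
4         7   warn     3                 10    17
5        16   fail    25                 41    57
6        42   fail    44                 86   128
7        52   warn    19                 71   123
8        33   fail    17                 50    83
9        55     ok    16                 71   126
10       37     ok     9                 46    83
11       77   warn    39                116   193
group by status, max of sum2:
status
fail    128
ok      242
warn    193
Name: sum2, dtype: int64
reset_index():
  status  sum2
0   fail   128
1     ok   242
2   warn   193
So sum() = 563.

563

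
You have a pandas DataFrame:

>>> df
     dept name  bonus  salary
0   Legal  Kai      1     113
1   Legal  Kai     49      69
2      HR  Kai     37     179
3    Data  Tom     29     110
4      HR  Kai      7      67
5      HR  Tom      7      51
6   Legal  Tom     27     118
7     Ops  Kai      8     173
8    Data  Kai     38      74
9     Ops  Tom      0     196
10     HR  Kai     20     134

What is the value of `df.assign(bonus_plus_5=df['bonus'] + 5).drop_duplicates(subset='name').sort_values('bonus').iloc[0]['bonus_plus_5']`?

6

add column bonus_plus_5 = df['bonus'] + 5:
     dept name  bonus  salary  bonus_plus_5
0   Legal  Kai      1     113             6
1   Legal  Kai     49      69            54
2      HR  Kai     37     179            42
3    Data  Tom     29     110            34
4      HR  Kai      7      67            12
5      HR  Tom      7      51            12
6   Legal  Tom     27     118            32
7     Ops  Kai      8     173            13
8    Data  Kai     38      74            43
9     Ops  Tom      0     196             5
10     HR  Kai     20     134            25
drop duplicate name (keep=first):
    dept name  bonus  salary  bonus_plus_5
0  Legal  Kai      1     113             6
3   Data  Tom     29     110            34
sort by bonus:
    dept name  bonus  salary  bonus_plus_5
0  Legal  Kai      1     113             6
3   Data  Tom     29     110            34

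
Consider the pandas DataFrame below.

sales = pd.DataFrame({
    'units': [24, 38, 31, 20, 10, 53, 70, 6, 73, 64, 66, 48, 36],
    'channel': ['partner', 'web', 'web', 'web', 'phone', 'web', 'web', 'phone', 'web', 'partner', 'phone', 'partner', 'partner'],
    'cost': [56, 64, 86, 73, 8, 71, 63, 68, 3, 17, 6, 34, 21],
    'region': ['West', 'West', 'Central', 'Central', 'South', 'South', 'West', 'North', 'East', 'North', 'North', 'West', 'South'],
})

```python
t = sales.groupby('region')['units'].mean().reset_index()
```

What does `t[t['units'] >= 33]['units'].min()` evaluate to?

group by region, mean of units:
region
Central    25.500000
East       73.000000
North      45.333333
South      33.000000
West       45.000000
Name: units, dtype: float64
reset_index():
    region      units
0  Central  25.500000
1     East  73.000000
2    North  45.333333
3    South  33.000000
4     West  45.000000
filter rows where units >= 33:
  region      units
1   East  73.000000
2  North  45.333333
3  South  33.000000
4   West  45.000000
Hence 33.0.

33.0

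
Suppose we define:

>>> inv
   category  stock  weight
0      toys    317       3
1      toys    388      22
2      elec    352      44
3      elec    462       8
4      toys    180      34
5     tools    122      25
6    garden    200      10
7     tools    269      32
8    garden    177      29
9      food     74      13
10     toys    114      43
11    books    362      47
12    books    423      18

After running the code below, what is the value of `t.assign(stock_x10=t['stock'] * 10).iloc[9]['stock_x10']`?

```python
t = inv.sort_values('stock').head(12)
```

sort by stock:
   category  stock  weight
9      food     74      13
10     toys    114      43
5     tools    122      25
8    garden    177      29
4      toys    180      34
6    garden    200      10
7     tools    269      32
0      toys    317       3
2      elec    352      44
11    books    362      47
1      toys    388      22
12    books    423      18
3      elec    462       8
take first 12 rows:
   category  stock  weight
9      food     74      13
10     toys    114      43
5     tools    122      25
8    garden    177      29
4      toys    180      34
6    garden    200      10
7     tools    269      32
0      toys    317       3
2      elec    352      44
11    books    362      47
1      toys    388      22
12    books    423      18
add column stock_x10 = t['stock'] * 10:
   category  stock  weight  stock_x10
9      food     74      13        740
10     toys    114      43       1140
5     tools    122      25       1220
8    garden    177      29       1770
4      toys    180      34       1800
6    garden    200      10       2000
7     tools    269      32       2690
0      toys    317       3       3170
2      elec    352      44       3520
11    books    362      47       3620
1      toys    388      22       3880
12    books    423      18       4230

3620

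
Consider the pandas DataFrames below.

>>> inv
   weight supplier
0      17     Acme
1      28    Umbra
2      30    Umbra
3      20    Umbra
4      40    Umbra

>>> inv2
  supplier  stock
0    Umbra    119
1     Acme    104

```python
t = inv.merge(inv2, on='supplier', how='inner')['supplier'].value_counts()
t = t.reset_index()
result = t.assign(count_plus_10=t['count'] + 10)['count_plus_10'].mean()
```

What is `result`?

12.5

merge on 'supplier' (how='inner') → 5 rows:
   weight supplier  stock
0      17     Acme    104
1      28    Umbra    119
2      30    Umbra    119
3      20    Umbra    119
4      40    Umbra    119
value_counts of supplier:
supplier
Umbra    4
Acme     1
Name: count, dtype: int64
reset_index():
  supplier  count
0    Umbra      4
1     Acme      1
add column count_plus_10 = t['count'] + 10:
  supplier  count  count_plus_10
0    Umbra      4             14
1     Acme      1             11
The mean of column 'count_plus_10' is 12.5.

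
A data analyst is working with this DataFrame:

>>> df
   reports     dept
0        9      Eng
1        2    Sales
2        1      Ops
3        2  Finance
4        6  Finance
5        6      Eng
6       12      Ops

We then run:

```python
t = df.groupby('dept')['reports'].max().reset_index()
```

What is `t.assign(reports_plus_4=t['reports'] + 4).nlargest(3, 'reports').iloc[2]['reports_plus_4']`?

10

group by dept, max of reports:
dept
Eng         9
Finance     6
Ops        12
Sales       2
Name: reports, dtype: int64
reset_index():
      dept  reports
0      Eng        9
1  Finance        6
2      Ops       12
3    Sales        2
add column reports_plus_4 = t['reports'] + 4:
      dept  reports  reports_plus_4
0      Eng        9              13
1  Finance        6              10
2      Ops       12              16
3    Sales        2               6
take 3 rows with largest reports:
      dept  reports  reports_plus_4
2      Ops       12              16
0      Eng        9              13
1  Finance        6              10
Finally, value at position 2, column 'reports_plus_4' = 10.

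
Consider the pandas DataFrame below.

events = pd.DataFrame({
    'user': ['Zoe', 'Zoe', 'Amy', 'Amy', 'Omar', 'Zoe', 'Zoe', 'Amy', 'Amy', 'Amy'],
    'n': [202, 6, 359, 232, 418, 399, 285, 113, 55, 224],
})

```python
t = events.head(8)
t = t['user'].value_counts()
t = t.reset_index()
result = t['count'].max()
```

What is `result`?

4

take first 8 rows:
   user    n
0   Zoe  202
1   Zoe    6
2   Amy  359
3   Amy  232
4  Omar  418
5   Zoe  399
6   Zoe  285
7   Amy  113
value_counts of user:
user
Zoe     4
Amy     3
Omar    1
Name: count, dtype: int64
reset_index():
   user  count
0   Zoe      4
1   Amy      3
2  Omar      1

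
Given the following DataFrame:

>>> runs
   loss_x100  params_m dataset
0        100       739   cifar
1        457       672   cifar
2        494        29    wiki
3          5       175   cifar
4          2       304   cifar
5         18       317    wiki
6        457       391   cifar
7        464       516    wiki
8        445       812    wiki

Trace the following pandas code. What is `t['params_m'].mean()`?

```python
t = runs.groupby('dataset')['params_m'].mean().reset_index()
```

437.35

group by dataset, mean of params_m:
dataset
cifar    456.2
wiki     418.5
Name: params_m, dtype: float64
reset_index():
  dataset  params_m
0   cifar     456.2
1    wiki     418.5
Then the mean of column 'params_m': 437.35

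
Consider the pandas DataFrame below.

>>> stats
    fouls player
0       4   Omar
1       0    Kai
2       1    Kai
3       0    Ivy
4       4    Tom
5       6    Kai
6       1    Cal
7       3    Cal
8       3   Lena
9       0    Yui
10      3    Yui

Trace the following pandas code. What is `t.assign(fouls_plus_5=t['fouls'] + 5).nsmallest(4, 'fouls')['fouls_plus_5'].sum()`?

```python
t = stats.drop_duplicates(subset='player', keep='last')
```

29

drop duplicate player (keep=last):
    fouls player
0       4   Omar
3       0    Ivy
4       4    Tom
5       6    Kai
7       3    Cal
8       3   Lena
10      3    Yui
add column fouls_plus_5 = t['fouls'] + 5:
    fouls player  fouls_plus_5
0       4   Omar             9
3       0    Ivy             5
4       4    Tom             9
5       6    Kai            11
7       3    Cal             8
8       3   Lena             8
10      3    Yui             8
take 4 rows with smallest fouls:
    fouls player  fouls_plus_5
3       0    Ivy             5
7       3    Cal             8
8       3   Lena             8
10      3    Yui             8
Taking the sum of column 'fouls_plus_5' gives 29.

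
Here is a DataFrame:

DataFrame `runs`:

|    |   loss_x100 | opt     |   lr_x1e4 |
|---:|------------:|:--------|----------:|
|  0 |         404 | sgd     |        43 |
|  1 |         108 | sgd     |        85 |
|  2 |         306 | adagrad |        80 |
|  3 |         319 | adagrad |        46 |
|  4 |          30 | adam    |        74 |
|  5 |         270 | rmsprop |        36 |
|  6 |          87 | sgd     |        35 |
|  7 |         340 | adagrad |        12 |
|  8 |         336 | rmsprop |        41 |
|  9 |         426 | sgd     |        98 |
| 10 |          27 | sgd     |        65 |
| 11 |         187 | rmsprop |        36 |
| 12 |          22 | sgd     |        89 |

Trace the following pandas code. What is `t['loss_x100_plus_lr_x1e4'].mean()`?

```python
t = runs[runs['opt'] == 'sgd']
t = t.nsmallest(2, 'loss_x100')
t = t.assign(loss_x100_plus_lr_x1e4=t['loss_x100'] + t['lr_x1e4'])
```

101.5

filter rows where opt == 'sgd':
    loss_x100  opt  lr_x1e4
0         404  sgd       43
1         108  sgd       85
6          87  sgd       35
9         426  sgd       98
10         27  sgd       65
12         22  sgd       89
take 2 rows with smallest loss_x100:
    loss_x100  opt  lr_x1e4
12         22  sgd       89
10         27  sgd       65
add column loss_x100_plus_lr_x1e4 = t['loss_x100'] + t['lr_x1e4']:
    loss_x100  opt  lr_x1e4  loss_x100_plus_lr_x1e4
12         22  sgd       89                     111
10         27  sgd       65                      92
Reading off the mean of column 'loss_x100_plus_lr_x1e4', we get 101.5.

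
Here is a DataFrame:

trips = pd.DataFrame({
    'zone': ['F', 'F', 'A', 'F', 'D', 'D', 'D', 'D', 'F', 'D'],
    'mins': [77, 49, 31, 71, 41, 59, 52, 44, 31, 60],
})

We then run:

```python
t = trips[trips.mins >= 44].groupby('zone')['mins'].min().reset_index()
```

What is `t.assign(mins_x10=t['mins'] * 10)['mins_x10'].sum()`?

filter rows where mins >= 44:
  zone  mins
0    F    77
1    F    49
3    F    71
5    D    59
6    D    52
7    D    44
9    D    60
group by zone, min of mins:
zone
D    44
F    49
Name: mins, dtype: int64
reset_index():
  zone  mins
0    D    44
1    F    49
add column mins_x10 = t['mins'] * 10:
  zone  mins  mins_x10
0    D    44       440
1    F    49       490
sum of column 'mins_x10' → 930

930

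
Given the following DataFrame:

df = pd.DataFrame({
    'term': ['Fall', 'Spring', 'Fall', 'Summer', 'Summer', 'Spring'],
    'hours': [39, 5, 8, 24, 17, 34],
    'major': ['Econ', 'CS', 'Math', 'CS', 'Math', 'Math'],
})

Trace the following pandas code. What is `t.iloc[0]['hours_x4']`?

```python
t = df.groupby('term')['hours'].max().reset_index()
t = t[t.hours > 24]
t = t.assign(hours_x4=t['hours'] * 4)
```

group by term, max of hours:
term
Fall      39
Spring    34
Summer    24
Name: hours, dtype: int64
reset_index():
     term  hours
0    Fall     39
1  Spring     34
2  Summer     24
filter rows where hours > 24:
     term  hours
0    Fall     39
1  Spring     34
add column hours_x4 = t['hours'] * 4:
     term  hours  hours_x4
0    Fall     39       156
1  Spring     34       136

156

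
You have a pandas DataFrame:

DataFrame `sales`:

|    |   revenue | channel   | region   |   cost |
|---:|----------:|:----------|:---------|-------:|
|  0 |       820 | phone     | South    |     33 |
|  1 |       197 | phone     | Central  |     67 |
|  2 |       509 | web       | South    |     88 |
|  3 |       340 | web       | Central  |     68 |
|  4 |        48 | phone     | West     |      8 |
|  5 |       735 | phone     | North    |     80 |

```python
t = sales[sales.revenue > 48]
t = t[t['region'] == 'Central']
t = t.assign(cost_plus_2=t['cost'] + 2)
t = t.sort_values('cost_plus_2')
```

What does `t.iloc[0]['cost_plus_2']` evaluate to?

69

filter rows where revenue > 48:
   revenue channel   region  cost
0      820   phone    South    33
1      197   phone  Central    67
2      509     web    South    88
3      340     web  Central    68
5      735   phone    North    80
filter rows where region == 'Central':
   revenue channel   region  cost
1      197   phone  Central    67
3      340     web  Central    68
add column cost_plus_2 = t['cost'] + 2:
   revenue channel   region  cost  cost_plus_2
1      197   phone  Central    67           69
3      340     web  Central    68           70
sort by cost_plus_2:
   revenue channel   region  cost  cost_plus_2
1      197   phone  Central    67           69
3      340     web  Central    68           70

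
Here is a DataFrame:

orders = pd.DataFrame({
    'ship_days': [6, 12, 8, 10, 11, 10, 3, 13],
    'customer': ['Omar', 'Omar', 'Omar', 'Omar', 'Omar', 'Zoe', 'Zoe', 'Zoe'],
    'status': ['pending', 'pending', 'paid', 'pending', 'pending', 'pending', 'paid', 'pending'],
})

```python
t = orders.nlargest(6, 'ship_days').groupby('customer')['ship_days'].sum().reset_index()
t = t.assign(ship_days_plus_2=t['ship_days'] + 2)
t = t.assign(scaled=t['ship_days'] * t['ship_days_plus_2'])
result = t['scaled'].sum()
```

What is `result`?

2338

take 6 rows with largest ship_days:
   ship_days customer   status
7         13      Zoe  pending
1         12     Omar  pending
4         11     Omar  pending
3         10     Omar  pending
5         10      Zoe  pending
2          8     Omar     paid
group by customer, sum of ship_days:
customer
Omar    41
Zoe     23
Name: ship_days, dtype: int64
reset_index():
  customer  ship_days
0     Omar         41
1      Zoe         23
add column ship_days_plus_2 = t['ship_days'] + 2:
  customer  ship_days  ship_days_plus_2
0     Omar         41                43
1      Zoe         23                25
add column scaled = t['ship_days'] * t['ship_days_plus_2']:
  customer  ship_days  ship_days_plus_2  scaled
0     Omar         41                43    1763
1      Zoe         23                25     575
Finally, sum of column 'scaled' = 2338.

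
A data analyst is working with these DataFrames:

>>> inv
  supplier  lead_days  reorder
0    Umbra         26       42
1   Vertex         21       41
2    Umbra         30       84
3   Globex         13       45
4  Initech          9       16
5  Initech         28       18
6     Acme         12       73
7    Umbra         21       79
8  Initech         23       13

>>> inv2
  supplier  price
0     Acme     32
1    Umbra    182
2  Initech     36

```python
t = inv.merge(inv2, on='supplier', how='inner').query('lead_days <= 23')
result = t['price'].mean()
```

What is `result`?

71.5

merge on 'supplier' (how='inner') → 7 rows:
  supplier  lead_days  reorder  price
0    Umbra         26       42    182
1    Umbra         30       84    182
2  Initech          9       16     36
3  Initech         28       18     36
4     Acme         12       73     32
5    Umbra         21       79    182
6  Initech         23       13     36
filter rows where lead_days <= 23:
  supplier  lead_days  reorder  price
2  Initech          9       16     36
4     Acme         12       73     32
5    Umbra         21       79    182
6  Initech         23       13     36
Taking the mean of column 'price' gives 71.5.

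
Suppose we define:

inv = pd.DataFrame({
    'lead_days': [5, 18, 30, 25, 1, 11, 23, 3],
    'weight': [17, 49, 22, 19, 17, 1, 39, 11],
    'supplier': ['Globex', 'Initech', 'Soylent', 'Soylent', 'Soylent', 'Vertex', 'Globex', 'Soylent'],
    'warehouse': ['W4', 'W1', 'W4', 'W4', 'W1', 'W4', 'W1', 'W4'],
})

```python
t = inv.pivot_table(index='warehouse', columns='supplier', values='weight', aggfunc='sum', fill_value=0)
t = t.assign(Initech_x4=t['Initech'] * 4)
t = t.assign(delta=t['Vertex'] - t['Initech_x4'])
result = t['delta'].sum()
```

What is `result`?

pivot: rows=warehouse, cols=supplier, sum(weight):
supplier   Globex  Initech  Soylent  Vertex
warehouse                                  
W1             39       49       17       0
W4             17        0       52       1
add column Initech_x4 = t['Initech'] * 4:
supplier   Globex  Initech  Soylent  Vertex  Initech_x4
warehouse                                              
W1             39       49       17       0         196
W4             17        0       52       1           0
add column delta = t['Vertex'] - t['Initech_x4']:
supplier   Globex  Initech  Soylent  Vertex  Initech_x4  delta
warehouse                                                     
W1             39       49       17       0         196   -196
W4             17        0       52       1           0      1

-195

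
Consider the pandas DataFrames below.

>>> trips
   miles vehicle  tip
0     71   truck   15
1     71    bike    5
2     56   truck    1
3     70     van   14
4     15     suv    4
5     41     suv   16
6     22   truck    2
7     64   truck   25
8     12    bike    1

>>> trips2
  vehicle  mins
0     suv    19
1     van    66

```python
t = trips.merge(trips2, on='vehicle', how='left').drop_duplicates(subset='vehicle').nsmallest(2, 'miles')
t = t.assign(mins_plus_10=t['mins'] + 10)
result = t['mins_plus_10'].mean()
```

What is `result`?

52.5

merge on 'vehicle' (how='left') → 9 rows:
   miles vehicle  tip  mins
0     71   truck   15   NaN
1     71    bike    5   NaN
2     56   truck    1   NaN
3     70     van   14  66.0
4     15     suv    4  19.0
5     41     suv   16  19.0
6     22   truck    2   NaN
7     64   truck   25   NaN
8     12    bike    1   NaN
drop duplicate vehicle (keep=first):
   miles vehicle  tip  mins
0     71   truck   15   NaN
1     71    bike    5   NaN
3     70     van   14  66.0
4     15     suv    4  19.0
take 2 rows with smallest miles:
   miles vehicle  tip  mins
4     15     suv    4  19.0
3     70     van   14  66.0
add column mins_plus_10 = t['mins'] + 10:
   miles vehicle  tip  mins  mins_plus_10
4     15     suv    4  19.0          29.0
3     70     van   14  66.0          76.0
Finally, mean of column 'mins_plus_10' = 52.5.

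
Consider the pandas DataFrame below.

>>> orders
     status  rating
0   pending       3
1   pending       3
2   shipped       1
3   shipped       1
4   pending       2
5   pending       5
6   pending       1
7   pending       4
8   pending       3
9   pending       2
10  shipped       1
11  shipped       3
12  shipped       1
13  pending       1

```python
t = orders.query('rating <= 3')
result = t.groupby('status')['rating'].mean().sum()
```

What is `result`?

3.54285714286

filter rows where rating <= 3:
     status  rating
0   pending       3
1   pending       3
2   shipped       1
3   shipped       1
4   pending       2
6   pending       1
8   pending       3
9   pending       2
10  shipped       1
11  shipped       3
12  shipped       1
13  pending       1
group by status, mean of rating:
status
pending    2.142857
shipped    1.400000
Name: rating, dtype: float64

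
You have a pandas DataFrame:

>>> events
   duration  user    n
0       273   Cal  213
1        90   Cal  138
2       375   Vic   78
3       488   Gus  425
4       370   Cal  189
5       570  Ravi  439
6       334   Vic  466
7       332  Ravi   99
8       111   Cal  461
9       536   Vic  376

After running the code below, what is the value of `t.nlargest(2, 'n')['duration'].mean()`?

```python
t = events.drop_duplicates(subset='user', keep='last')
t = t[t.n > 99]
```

299.5

drop duplicate user (keep=last):
   duration  user    n
3       488   Gus  425
7       332  Ravi   99
8       111   Cal  461
9       536   Vic  376
filter rows where n > 99:
   duration user    n
3       488  Gus  425
8       111  Cal  461
9       536  Vic  376
take 2 rows with largest n:
   duration user    n
8       111  Cal  461
3       488  Gus  425
Then the mean of column 'duration': 299.5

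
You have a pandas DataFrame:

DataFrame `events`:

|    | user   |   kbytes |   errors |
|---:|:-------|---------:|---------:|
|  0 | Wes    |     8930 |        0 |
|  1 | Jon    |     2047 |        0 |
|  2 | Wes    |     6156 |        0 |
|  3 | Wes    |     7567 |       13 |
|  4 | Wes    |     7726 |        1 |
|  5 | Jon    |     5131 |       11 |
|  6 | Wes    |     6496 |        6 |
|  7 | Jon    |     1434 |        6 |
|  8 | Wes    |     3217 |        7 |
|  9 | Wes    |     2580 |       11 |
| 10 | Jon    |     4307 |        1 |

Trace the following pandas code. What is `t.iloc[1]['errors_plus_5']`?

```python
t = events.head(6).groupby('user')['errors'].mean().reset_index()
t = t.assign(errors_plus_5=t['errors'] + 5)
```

take first 6 rows:
  user  kbytes  errors
0  Wes    8930       0
1  Jon    2047       0
2  Wes    6156       0
3  Wes    7567      13
4  Wes    7726       1
5  Jon    5131      11
group by user, mean of errors:
user
Jon    5.5
Wes    3.5
Name: errors, dtype: float64
reset_index():
  user  errors
0  Jon     5.5
1  Wes     3.5
add column errors_plus_5 = t['errors'] + 5:
  user  errors  errors_plus_5
0  Jon     5.5           10.5
1  Wes     3.5            8.5

8.5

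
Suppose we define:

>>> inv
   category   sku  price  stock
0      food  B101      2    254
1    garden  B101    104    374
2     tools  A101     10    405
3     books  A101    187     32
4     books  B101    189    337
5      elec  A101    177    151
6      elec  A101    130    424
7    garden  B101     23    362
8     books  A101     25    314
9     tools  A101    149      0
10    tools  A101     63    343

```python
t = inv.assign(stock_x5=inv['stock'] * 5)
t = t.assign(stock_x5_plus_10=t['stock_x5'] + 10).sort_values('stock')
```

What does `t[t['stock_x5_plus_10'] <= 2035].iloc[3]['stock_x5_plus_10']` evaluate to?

1280

add column stock_x5 = inv['stock'] * 5:
   category   sku  price  stock  stock_x5
0      food  B101      2    254      1270
1    garden  B101    104    374      1870
2     tools  A101     10    405      2025
3     books  A101    187     32       160
4     books  B101    189    337      1685
5      elec  A101    177    151       755
6      elec  A101    130    424      2120
7    garden  B101     23    362      1810
8     books  A101     25    314      1570
9     tools  A101    149      0         0
10    tools  A101     63    343      1715
add column stock_x5_plus_10 = t['stock_x5'] + 10:
   category   sku  price  stock  stock_x5  stock_x5_plus_10
0      food  B101      2    254      1270              1280
1    garden  B101    104    374      1870              1880
2     tools  A101     10    405      2025              2035
3     books  A101    187     32       160               170
4     books  B101    189    337      1685              1695
5      elec  A101    177    151       755               765
6      elec  A101    130    424      2120              2130
7    garden  B101     23    362      1810              1820
8     books  A101     25    314      1570              1580
9     tools  A101    149      0         0                10
10    tools  A101     63    343      1715              1725
sort by stock:
   category   sku  price  stock  stock_x5  stock_x5_plus_10
9     tools  A101    149      0         0                10
3     books  A101    187     32       160               170
5      elec  A101    177    151       755               765
0      food  B101      2    254      1270              1280
8     books  A101     25    314      1570              1580
4     books  B101    189    337      1685              1695
10    tools  A101     63    343      1715              1725
7    garden  B101     23    362      1810              1820
1    garden  B101    104    374      1870              1880
2     tools  A101     10    405      2025              2035
6      elec  A101    130    424      2120              2130
filter rows where stock_x5_plus_10 <= 2035:
   category   sku  price  stock  stock_x5  stock_x5_plus_10
9     tools  A101    149      0         0                10
3     books  A101    187     32       160               170
5      elec  A101    177    151       755               765
0      food  B101      2    254      1270              1280
8     books  A101     25    314      1570              1580
4     books  B101    189    337      1685              1695
10    tools  A101     63    343      1715              1725
7    garden  B101     23    362      1810              1820
1    garden  B101    104    374      1870              1880
2     tools  A101     10    405      2025              2035
The value at position 3, column 'stock_x5_plus_10' is 1280.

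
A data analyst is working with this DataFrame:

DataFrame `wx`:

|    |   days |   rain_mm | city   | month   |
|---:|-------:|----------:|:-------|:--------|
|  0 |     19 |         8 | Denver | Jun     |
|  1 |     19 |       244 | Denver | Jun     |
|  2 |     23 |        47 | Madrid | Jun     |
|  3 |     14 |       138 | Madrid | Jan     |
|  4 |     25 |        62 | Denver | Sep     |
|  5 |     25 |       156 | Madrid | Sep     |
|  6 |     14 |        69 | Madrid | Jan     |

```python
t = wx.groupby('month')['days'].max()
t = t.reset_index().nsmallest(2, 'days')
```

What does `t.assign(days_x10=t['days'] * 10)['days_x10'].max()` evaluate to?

230

group by month, max of days:
month
Jan    14
Jun    23
Sep    25
Name: days, dtype: int64
reset_index():
  month  days
0   Jan    14
1   Jun    23
2   Sep    25
take 2 rows with smallest days:
  month  days
0   Jan    14
1   Jun    23
add column days_x10 = t['days'] * 10:
  month  days  days_x10
0   Jan    14       140
1   Jun    23       230
Reading off the max of column 'days_x10', we get 230.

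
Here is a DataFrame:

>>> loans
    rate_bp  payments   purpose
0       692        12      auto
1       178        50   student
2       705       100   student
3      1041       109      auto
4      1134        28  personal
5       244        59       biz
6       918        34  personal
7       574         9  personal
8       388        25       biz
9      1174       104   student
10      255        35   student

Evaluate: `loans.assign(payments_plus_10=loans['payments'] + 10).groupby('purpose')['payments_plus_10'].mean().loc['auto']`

add column payments_plus_10 = loans['payments'] + 10:
    rate_bp  payments   purpose  payments_plus_10
0       692        12      auto                22
1       178        50   student                60
2       705       100   student               110
3      1041       109      auto               119
4      1134        28  personal                38
5       244        59       biz                69
6       918        34  personal                44
7       574         9  personal                19
8       388        25       biz                35
9      1174       104   student               114
10      255        35   student                45
group by purpose, mean of payments_plus_10:
purpose
auto        70.500000
biz         52.000000
personal    33.666667
student     82.250000
Name: payments_plus_10, dtype: float64
Hence 70.5.

70.5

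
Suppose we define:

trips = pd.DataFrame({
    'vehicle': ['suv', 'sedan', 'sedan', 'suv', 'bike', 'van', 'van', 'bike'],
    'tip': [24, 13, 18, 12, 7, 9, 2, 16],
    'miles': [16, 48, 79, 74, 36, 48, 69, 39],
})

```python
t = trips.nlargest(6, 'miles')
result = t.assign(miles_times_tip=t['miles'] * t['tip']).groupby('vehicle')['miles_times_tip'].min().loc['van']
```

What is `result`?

138

take 6 rows with largest miles:
  vehicle  tip  miles
2   sedan   18     79
3     suv   12     74
6     van    2     69
1   sedan   13     48
5     van    9     48
7    bike   16     39
add column miles_times_tip = t['miles'] * t['tip']:
  vehicle  tip  miles  miles_times_tip
2   sedan   18     79             1422
3     suv   12     74              888
6     van    2     69              138
1   sedan   13     48              624
5     van    9     48              432
7    bike   16     39              624
group by vehicle, min of miles_times_tip:
vehicle
bike     624
sedan    624
suv      888
van      138
Name: miles_times_tip, dtype: int64
Hence 138.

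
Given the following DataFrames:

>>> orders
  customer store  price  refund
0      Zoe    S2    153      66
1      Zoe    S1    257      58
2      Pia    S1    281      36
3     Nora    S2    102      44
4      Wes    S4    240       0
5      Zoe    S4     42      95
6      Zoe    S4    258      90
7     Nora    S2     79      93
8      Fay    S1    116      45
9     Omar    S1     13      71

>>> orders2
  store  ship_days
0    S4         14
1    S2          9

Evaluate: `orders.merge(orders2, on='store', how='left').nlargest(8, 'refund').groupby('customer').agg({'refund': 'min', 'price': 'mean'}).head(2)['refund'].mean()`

44.5

merge on 'store' (how='left') → 10 rows:
  customer store  price  refund  ship_days
0      Zoe    S2    153      66        9.0
1      Zoe    S1    257      58        NaN
2      Pia    S1    281      36        NaN
3     Nora    S2    102      44        9.0
4      Wes    S4    240       0       14.0
5      Zoe    S4     42      95       14.0
6      Zoe    S4    258      90       14.0
7     Nora    S2     79      93        9.0
8      Fay    S1    116      45        NaN
9     Omar    S1     13      71        NaN
take 8 rows with largest refund:
  customer store  price  refund  ship_days
5      Zoe    S4     42      95       14.0
7     Nora    S2     79      93        9.0
6      Zoe    S4    258      90       14.0
9     Omar    S1     13      71        NaN
0      Zoe    S2    153      66        9.0
1      Zoe    S1    257      58        NaN
8      Fay    S1    116      45        NaN
3     Nora    S2    102      44        9.0
group by customer: min(refund), mean(price):
          refund  price
customer               
Fay           45  116.0
Nora          44   90.5
Omar          71   13.0
Zoe           58  177.5
take first 2 rows:
          refund  price
customer               
Fay           45  116.0
Nora          44   90.5
The mean of column 'refund' is 44.5.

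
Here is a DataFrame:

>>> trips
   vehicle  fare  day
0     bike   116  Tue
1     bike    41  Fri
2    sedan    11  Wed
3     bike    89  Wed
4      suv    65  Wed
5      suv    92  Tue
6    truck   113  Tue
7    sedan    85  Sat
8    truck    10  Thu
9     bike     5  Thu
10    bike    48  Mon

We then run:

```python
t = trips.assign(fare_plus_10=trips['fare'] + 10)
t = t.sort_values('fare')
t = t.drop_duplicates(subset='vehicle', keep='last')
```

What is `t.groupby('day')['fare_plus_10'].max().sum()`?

221

add column fare_plus_10 = trips['fare'] + 10:
   vehicle  fare  day  fare_plus_10
0     bike   116  Tue           126
1     bike    41  Fri            51
2    sedan    11  Wed            21
3     bike    89  Wed            99
4      suv    65  Wed            75
5      suv    92  Tue           102
6    truck   113  Tue           123
7    sedan    85  Sat            95
8    truck    10  Thu            20
9     bike     5  Thu            15
10    bike    48  Mon            58
sort by fare:
   vehicle  fare  day  fare_plus_10
9     bike     5  Thu            15
8    truck    10  Thu            20
2    sedan    11  Wed            21
1     bike    41  Fri            51
10    bike    48  Mon            58
4      suv    65  Wed            75
7    sedan    85  Sat            95
3     bike    89  Wed            99
5      suv    92  Tue           102
6    truck   113  Tue           123
0     bike   116  Tue           126
drop duplicate vehicle (keep=last):
  vehicle  fare  day  fare_plus_10
7   sedan    85  Sat            95
5     suv    92  Tue           102
6   truck   113  Tue           123
0    bike   116  Tue           126
group by day, max of fare_plus_10:
day
Sat     95
Tue    126
Name: fare_plus_10, dtype: int64
Hence 221.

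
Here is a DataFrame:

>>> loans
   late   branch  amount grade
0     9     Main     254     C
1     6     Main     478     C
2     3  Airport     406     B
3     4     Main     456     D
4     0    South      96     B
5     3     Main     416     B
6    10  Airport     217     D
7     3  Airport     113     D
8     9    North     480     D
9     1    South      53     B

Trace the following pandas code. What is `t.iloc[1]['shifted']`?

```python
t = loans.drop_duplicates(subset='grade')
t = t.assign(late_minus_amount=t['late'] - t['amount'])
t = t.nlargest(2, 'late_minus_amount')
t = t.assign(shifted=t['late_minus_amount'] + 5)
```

-398

drop duplicate grade (keep=first):
   late   branch  amount grade
0     9     Main     254     C
2     3  Airport     406     B
3     4     Main     456     D
add column late_minus_amount = t['late'] - t['amount']:
   late   branch  amount grade  late_minus_amount
0     9     Main     254     C               -245
2     3  Airport     406     B               -403
3     4     Main     456     D               -452
take 2 rows with largest late_minus_amount:
   late   branch  amount grade  late_minus_amount
0     9     Main     254     C               -245
2     3  Airport     406     B               -403
add column shifted = t['late_minus_amount'] + 5:
   late   branch  amount grade  late_minus_amount  shifted
0     9     Main     254     C               -245     -240
2     3  Airport     406     B               -403     -398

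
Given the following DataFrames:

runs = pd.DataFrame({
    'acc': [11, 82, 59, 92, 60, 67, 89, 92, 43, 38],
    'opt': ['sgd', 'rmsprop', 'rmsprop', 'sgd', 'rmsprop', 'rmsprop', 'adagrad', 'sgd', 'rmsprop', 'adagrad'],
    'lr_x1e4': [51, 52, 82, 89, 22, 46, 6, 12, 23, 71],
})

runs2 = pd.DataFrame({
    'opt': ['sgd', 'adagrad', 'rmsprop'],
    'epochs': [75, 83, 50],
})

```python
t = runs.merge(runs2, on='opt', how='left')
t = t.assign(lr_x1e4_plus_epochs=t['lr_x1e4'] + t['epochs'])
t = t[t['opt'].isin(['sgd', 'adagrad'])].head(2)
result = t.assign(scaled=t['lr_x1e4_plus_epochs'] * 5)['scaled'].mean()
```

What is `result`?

725.0

merge on 'opt' (how='left') → 10 rows:
   acc      opt  lr_x1e4  epochs
0   11      sgd       51      75
1   82  rmsprop       52      50
2   59  rmsprop       82      50
3   92      sgd       89      75
4   60  rmsprop       22      50
5   67  rmsprop       46      50
6   89  adagrad        6      83
7   92      sgd       12      75
8   43  rmsprop       23      50
9   38  adagrad       71      83
add column lr_x1e4_plus_epochs = t['lr_x1e4'] + t['epochs']:
   acc      opt  lr_x1e4  epochs  lr_x1e4_plus_epochs
0   11      sgd       51      75                  126
1   82  rmsprop       52      50                  102
2   59  rmsprop       82      50                  132
3   92      sgd       89      75                  164
4   60  rmsprop       22      50                   72
5   67  rmsprop       46      50                   96
6   89  adagrad        6      83                   89
7   92      sgd       12      75                   87
8   43  rmsprop       23      50                   73
9   38  adagrad       71      83                  154
filter rows where opt in ['sgd', 'adagrad']:
   acc      opt  lr_x1e4  epochs  lr_x1e4_plus_epochs
0   11      sgd       51      75                  126
3   92      sgd       89      75                  164
6   89  adagrad        6      83                   89
7   92      sgd       12      75                   87
9   38  adagrad       71      83                  154
take first 2 rows:
   acc  opt  lr_x1e4  epochs  lr_x1e4_plus_epochs
0   11  sgd       51      75                  126
3   92  sgd       89      75                  164
add column scaled = t['lr_x1e4_plus_epochs'] * 5:
   acc  opt  lr_x1e4  epochs  lr_x1e4_plus_epochs  scaled
0   11  sgd       51      75                  126     630
3   92  sgd       89      75                  164     820
Finally, mean of column 'scaled' = 725.0.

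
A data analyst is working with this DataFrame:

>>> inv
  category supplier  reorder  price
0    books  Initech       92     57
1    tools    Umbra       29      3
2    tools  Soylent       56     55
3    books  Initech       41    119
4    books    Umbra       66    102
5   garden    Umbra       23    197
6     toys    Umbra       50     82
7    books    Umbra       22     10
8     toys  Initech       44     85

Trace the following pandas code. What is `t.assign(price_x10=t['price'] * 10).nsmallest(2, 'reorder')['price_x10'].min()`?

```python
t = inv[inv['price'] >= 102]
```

filter rows where price >= 102:
  category supplier  reorder  price
3    books  Initech       41    119
4    books    Umbra       66    102
5   garden    Umbra       23    197
add column price_x10 = t['price'] * 10:
  category supplier  reorder  price  price_x10
3    books  Initech       41    119       1190
4    books    Umbra       66    102       1020
5   garden    Umbra       23    197       1970
take 2 rows with smallest reorder:
  category supplier  reorder  price  price_x10
5   garden    Umbra       23    197       1970
3    books  Initech       41    119       1190

1190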